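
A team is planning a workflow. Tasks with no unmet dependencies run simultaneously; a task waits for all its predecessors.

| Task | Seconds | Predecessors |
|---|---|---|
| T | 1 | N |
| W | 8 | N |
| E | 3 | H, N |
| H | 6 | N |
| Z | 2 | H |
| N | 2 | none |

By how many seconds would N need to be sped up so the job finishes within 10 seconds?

1

Current finish: 11 seconds; target: 10.
N is on every critical path, so each second cut from N cuts the finish by one (this holds down to a finish of 10).
Need 11 − 10 = 1 second off N → N becomes 1 second, finish becomes 10.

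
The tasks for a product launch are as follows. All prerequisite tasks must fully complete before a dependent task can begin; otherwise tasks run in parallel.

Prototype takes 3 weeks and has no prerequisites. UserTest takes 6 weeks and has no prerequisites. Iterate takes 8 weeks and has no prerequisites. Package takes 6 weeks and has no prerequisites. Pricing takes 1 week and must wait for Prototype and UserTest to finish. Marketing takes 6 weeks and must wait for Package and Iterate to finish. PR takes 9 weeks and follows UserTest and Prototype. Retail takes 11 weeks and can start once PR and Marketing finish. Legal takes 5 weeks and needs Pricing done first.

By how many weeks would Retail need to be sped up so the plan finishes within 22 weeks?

4

Current finish: 26 weeks; target: 22.
Retail is on every critical path, so each week cut from Retail cuts the finish by one (this holds down to a finish of 16).
Need 26 − 22 = 4 weeks off Retail → Retail becomes 7 weeks, finish becomes 22.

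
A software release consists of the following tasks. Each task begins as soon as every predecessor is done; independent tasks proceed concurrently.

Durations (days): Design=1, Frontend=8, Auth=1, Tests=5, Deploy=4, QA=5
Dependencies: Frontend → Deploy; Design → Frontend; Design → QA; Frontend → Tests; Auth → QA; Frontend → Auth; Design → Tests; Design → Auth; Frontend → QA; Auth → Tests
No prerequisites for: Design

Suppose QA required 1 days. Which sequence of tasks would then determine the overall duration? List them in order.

Design, Frontend, Auth, Tests

Critical path before the change: Design→Frontend→Auth→QA = 1+8+1+5 = 15 giving 15 days.
QA is on the critical path; changing it to 1 makes that path 11 days.
New critical path: Design→Frontend→Auth→Tests = 1+8+1+5 = 15 ⇒ 15 days.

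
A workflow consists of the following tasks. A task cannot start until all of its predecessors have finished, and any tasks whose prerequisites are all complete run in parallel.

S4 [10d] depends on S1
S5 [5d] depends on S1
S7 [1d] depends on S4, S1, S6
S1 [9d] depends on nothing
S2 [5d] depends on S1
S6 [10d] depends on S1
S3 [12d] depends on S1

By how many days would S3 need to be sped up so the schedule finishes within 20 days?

1

Current finish: 21 days; target: 20.
S3 is on every critical path, so each day cut from S3 cuts the finish by one (this holds down to a finish of 20).
Need 21 − 20 = 1 day off S3 → S3 becomes 11 days, finish becomes 20.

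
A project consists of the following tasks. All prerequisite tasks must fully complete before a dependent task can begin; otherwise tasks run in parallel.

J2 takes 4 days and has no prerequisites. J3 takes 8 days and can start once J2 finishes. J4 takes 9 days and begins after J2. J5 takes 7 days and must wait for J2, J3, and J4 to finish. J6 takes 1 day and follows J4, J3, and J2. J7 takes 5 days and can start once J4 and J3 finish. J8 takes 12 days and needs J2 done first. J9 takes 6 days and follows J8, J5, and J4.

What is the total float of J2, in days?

J2→J4→J5→J9 = 4+9+7+6 = 26 sets the makespan at 26 days.
The longest chain containing J2 totals 26 days.
Slack of J2 = 0 − 0 = 0 days.

0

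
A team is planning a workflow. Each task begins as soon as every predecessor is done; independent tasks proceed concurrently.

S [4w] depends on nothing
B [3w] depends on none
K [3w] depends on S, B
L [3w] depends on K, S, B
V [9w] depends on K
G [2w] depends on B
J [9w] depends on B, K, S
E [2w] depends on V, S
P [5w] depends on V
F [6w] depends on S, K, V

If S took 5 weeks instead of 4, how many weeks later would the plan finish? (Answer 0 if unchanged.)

1

Baseline: S→K→V→F = 4+3+9+6 = 22 → 22 weeks.
S lies on that path, so at 5 weeks the path becomes 23 weeks.
The critical path is still S→K→V→F; finish is now 23 weeks.
Change in finish: 23 − 22 = +1 weeks.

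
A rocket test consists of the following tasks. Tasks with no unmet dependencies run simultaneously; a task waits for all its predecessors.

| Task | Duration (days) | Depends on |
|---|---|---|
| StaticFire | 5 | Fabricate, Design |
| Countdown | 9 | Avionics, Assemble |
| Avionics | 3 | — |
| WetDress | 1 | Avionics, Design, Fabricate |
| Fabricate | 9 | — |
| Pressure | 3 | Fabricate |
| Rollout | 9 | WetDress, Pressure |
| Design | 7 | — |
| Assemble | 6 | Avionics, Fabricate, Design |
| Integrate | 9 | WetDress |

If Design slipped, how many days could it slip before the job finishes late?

2

The longest chain is Fabricate→Assemble→Countdown = 9+6+9 = 24; overall finish 24 days.
Design finishes as early as 7 and must finish by 9.
Slack of Design = 2 − 0 = 2 days.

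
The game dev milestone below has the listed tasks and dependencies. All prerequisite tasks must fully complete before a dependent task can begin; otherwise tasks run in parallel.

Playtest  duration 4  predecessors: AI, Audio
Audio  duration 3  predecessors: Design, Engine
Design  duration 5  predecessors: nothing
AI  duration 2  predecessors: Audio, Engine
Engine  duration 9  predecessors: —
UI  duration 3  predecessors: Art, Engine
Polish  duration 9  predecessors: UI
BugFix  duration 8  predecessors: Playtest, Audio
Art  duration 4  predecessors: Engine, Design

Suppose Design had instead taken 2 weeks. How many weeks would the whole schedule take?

26

Critical path before the change: Engine→Audio→AI→Playtest→BugFix = 9+3+2+4+8 = 26 giving 26 weeks.
Design is off the critical path — its longest chain is 22 weeks, giving 4 of slack.
The critical path is still Engine→Audio→AI→Playtest→BugFix; finish is now 26 weeks.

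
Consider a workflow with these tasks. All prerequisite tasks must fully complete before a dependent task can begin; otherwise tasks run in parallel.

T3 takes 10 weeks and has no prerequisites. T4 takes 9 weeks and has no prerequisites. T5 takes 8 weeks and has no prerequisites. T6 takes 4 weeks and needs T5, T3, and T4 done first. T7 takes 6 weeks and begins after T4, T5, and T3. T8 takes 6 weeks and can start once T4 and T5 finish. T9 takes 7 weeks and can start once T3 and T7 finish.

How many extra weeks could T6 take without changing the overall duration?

9

T3→T7→T9 = 10+6+7 = 23 sets the makespan at 23 weeks.
T6 finishes as early as 14 and must finish by 23.
Float = 23 − 14 = 9.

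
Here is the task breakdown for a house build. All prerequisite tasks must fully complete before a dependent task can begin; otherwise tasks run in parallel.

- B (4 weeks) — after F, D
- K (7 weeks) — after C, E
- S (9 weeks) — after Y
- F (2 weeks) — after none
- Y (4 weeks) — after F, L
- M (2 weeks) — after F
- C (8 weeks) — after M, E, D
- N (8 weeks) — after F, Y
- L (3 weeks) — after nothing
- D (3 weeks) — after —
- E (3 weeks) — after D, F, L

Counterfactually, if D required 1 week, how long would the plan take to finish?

Baseline: D→E→C→K = 3+3+8+7 = 21 → 21 weeks.
D is on the critical path; changing it to 1 makes that path 19 weeks.
New critical path: L→E→C→K = 3+3+8+7 = 21 ⇒ 21 weeks.

21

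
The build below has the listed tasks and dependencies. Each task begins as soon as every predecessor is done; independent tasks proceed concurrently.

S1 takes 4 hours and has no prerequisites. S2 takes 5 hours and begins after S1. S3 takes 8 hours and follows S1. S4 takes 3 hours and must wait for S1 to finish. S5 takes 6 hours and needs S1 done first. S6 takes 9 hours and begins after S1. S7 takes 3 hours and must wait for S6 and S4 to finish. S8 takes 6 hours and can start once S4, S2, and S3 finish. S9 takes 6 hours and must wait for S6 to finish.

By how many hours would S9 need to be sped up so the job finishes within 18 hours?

Current finish: 19 hours; target: 18.
S9 is on every critical path, so each hour cut from S9 cuts the finish by one (this holds down to a finish of 18).
Need 19 − 18 = 1 hour off S9 → S9 becomes 5 hours, finish becomes 18.

1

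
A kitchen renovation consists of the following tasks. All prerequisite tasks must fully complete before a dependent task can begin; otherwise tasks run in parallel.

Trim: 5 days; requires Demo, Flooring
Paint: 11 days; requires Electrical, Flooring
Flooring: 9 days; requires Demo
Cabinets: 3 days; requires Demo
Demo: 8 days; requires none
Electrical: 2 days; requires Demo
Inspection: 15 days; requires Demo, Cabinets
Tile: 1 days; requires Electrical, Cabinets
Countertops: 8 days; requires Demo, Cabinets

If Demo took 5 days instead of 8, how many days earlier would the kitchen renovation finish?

3

The binding path is Demo→Flooring→Paint = 8+9+11 = 28; finish at 28 days.
Since Demo is critical, the -3 change carries straight to that chain (now 25 days).
No other chain overtakes it, so the finish is 25 days.
Change in finish: 25 − 28 = -3 days.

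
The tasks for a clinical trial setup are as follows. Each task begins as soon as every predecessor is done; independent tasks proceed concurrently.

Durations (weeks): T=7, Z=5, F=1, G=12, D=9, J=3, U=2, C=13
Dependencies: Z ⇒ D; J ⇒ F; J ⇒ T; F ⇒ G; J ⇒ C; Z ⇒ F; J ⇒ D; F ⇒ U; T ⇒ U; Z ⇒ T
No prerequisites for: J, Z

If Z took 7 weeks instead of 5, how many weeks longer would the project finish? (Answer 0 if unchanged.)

Critical path before the change: Z→F→G = 5+1+12 = 18 giving 18 weeks.
Z is on the critical path; changing it to 7 makes that path 20 weeks.
The critical path is still Z→F→G; finish is now 20 weeks.
Change in finish: 20 − 18 = +2 weeks.

2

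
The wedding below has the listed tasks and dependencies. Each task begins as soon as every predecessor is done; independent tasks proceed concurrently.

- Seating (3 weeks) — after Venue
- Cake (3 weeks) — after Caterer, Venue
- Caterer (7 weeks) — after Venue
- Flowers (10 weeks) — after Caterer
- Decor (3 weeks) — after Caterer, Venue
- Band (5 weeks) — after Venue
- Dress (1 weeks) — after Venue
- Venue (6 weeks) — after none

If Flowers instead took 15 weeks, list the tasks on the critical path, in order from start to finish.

Venue, Caterer, Flowers

Critical path before the change: Venue→Caterer→Flowers = 6+7+10 = 23 giving 23 weeks.
Since Flowers is critical, the +5 change carries straight to that chain (now 28 weeks).
That remains the longest chain; total 28 weeks.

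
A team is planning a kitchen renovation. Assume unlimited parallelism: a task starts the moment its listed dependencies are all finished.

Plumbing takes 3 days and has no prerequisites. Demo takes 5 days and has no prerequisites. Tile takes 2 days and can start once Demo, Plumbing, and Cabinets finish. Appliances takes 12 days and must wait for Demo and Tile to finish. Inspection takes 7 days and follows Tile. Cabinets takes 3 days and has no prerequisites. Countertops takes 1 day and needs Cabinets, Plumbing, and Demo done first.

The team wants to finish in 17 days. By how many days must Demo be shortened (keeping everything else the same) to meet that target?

2

Current finish: 19 days; target: 17.
Demo is on every critical path, so each day cut from Demo cuts the finish by one (this holds down to a finish of 17).
Need 19 − 17 = 2 days off Demo → Demo becomes 3 days, finish becomes 17.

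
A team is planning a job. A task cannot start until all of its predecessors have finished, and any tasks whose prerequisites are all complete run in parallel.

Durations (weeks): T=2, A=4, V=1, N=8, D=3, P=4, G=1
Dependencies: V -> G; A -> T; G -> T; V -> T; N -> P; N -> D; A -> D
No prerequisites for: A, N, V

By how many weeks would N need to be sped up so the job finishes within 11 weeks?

1

Current finish: 12 weeks; target: 11.
N is on every critical path, so each week cut from N cuts the finish by one (this holds down to a finish of 7).
Need 12 − 11 = 1 week off N → N becomes 7 weeks, finish becomes 11.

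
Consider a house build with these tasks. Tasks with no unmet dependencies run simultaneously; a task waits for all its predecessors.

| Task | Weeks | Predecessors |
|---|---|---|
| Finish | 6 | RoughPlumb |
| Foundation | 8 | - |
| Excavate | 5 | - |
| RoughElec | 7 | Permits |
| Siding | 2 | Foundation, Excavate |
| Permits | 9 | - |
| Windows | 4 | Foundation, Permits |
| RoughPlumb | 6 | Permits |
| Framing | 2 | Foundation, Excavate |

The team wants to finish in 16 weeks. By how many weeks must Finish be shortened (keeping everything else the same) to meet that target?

Current finish: 21 weeks; target: 16.
Finish is on every critical path, so each week cut from Finish cuts the finish by one (this holds down to a finish of 16).
Need 21 − 16 = 5 weeks off Finish → Finish becomes 1 week, finish becomes 16.

5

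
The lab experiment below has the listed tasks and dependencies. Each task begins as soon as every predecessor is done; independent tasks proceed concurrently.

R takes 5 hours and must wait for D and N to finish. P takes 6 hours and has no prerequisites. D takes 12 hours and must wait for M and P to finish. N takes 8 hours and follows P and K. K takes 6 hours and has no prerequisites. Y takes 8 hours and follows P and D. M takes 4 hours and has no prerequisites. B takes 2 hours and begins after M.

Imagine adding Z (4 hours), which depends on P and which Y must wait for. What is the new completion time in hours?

26

Originally the project takes 26 hours.
With Z inserted, Y now waits for max(P, D, Z).
New critical path: P→D→Y = 6+12+8 = 26 ⇒ 26 hours.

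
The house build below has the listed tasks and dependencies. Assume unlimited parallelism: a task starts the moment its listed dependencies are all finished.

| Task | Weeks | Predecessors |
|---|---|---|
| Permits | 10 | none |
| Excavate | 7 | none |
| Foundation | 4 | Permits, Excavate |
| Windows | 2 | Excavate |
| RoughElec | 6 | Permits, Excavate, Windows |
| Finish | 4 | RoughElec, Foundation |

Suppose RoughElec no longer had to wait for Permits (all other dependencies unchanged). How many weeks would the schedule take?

19

Original critical path: Permits→RoughElec→Finish = 10+6+4 = 20 ⇒ 20 weeks.
Without Permits→RoughElec, RoughElec's earliest start moves from 10 to 9.
After: Excavate→Windows→RoughElec→Finish = 7+2+6+4 = 19 → 19 weeks.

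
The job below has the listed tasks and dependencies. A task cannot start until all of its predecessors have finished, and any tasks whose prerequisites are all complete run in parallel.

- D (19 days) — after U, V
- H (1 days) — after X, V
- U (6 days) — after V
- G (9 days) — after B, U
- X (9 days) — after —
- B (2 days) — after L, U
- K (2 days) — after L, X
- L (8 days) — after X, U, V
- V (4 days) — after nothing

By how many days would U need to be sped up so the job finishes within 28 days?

1

Current finish: 29 days; target: 28.
U is on every critical path, so each day cut from U cuts the finish by one (this holds down to a finish of 28).
Need 29 − 28 = 1 day off U → U becomes 5 days, finish becomes 28.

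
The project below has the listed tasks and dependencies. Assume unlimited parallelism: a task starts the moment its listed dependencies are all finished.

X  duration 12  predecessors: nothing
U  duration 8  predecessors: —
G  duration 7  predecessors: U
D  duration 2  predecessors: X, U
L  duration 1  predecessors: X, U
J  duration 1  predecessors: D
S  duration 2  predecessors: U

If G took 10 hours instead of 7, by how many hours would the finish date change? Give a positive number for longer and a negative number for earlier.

3

Actual critical path: U→G = 8+7 = 15 ⇒ 15 hours.
Since G is critical, the +3 change carries straight to that chain (now 18 hours).
No other chain overtakes it, so the finish is 18 hours.
Change in finish: 18 − 15 = +3 hours.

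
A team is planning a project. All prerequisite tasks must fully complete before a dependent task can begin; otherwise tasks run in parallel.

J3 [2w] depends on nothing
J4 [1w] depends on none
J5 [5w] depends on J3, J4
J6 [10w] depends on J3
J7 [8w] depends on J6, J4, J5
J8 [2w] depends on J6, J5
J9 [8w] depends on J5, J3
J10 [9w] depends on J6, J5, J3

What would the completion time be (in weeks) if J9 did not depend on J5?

21

With the dependency in place, J3→J6→J10 = 2+10+9 = 21 sets the finish at 21 weeks.
Without J5→J9, J9's earliest start moves from 7 to 2.
New critical path: J3→J6→J10 = 2+10+9 = 21 ⇒ 21 weeks.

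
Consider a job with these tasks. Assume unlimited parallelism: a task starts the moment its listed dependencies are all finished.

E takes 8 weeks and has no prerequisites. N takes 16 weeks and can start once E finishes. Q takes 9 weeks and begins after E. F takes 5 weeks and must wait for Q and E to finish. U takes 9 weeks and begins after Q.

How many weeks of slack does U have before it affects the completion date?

0

The longest chain is E→Q→U = 8+9+9 = 26; overall finish 26 weeks.
U finishes as early as 26 and must finish by 26.
Float = 26 − 26 = 0.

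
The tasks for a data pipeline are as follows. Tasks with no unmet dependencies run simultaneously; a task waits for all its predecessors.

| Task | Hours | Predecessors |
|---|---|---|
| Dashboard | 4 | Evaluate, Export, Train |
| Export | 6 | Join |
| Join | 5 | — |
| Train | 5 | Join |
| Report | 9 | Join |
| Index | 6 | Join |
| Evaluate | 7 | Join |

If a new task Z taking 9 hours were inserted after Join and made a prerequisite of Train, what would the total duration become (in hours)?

23

Originally the schedule takes 16 hours.
With Z inserted, Train now waits for max(Join, Z).
New critical path: Join→Z→Train→Dashboard = 5+9+5+4 = 23 ⇒ 23 hours.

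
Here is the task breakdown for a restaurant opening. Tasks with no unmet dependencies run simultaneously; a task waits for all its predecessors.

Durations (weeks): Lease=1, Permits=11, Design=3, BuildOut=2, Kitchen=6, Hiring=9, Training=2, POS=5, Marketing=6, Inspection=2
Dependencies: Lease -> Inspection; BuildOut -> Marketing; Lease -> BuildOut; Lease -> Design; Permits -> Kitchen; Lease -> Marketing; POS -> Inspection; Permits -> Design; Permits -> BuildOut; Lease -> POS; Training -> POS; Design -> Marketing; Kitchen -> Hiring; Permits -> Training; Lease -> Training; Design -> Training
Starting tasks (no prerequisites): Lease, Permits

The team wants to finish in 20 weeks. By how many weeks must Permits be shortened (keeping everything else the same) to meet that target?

Current finish: 26 weeks; target: 20.
Permits is on every critical path, so each week cut from Permits cuts the finish by one (this holds down to a finish of 16).
Need 26 − 20 = 6 weeks off Permits → Permits becomes 5 weeks, finish becomes 20.

6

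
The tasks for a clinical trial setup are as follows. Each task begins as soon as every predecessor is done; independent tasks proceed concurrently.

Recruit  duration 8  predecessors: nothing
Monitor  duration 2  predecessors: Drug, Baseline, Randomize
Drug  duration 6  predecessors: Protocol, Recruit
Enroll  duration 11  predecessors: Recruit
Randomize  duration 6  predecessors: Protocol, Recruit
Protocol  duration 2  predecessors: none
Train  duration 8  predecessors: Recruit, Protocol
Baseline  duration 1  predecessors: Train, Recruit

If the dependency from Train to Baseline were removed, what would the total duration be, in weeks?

With the dependency in place, Recruit→Train→Baseline→Monitor = 8+8+1+2 = 19 sets the finish at 19 weeks.
Without Train→Baseline, Baseline's earliest start moves from 16 to 8.
The longest chain is now Recruit→Enroll = 8+11 = 19, so the job takes 19 weeks.

19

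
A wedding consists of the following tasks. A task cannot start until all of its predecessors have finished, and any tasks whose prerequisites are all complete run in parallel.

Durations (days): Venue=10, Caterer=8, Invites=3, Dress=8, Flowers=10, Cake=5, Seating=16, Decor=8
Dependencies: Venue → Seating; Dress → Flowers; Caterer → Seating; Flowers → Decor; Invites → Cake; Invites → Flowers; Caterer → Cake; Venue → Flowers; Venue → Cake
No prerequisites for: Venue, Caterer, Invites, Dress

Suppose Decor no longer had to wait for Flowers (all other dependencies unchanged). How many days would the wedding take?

26

Original critical path: Venue→Flowers→Decor = 10+10+8 = 28 ⇒ 28 days.
Without Flowers→Decor, Decor's earliest start moves from 20 to 0.
After: Venue→Seating = 10+16 = 26 → 26 days.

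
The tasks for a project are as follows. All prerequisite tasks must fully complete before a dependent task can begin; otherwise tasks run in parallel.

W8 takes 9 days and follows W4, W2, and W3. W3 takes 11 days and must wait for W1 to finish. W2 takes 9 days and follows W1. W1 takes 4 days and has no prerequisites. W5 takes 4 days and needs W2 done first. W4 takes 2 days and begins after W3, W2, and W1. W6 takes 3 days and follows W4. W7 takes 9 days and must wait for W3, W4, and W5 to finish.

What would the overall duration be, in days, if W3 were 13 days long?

Actual critical path: W1→W3→W4→W7 = 4+11+2+9 = 26 ⇒ 26 days.
W3 is on the critical path; changing it to 13 makes that path 28 days.
The critical path is still W1→W3→W4→W7; finish is now 28 days.

28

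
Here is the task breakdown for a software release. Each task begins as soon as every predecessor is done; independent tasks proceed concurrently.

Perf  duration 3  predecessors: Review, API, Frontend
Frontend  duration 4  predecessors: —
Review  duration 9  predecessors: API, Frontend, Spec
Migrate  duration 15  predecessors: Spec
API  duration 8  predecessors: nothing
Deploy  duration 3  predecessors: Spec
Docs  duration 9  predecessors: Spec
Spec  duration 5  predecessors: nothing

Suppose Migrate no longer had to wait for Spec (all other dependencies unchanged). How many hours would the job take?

With the dependency in place, Spec→Migrate = 5+15 = 20 sets the finish at 20 hours.
Without Spec→Migrate, Migrate's earliest start moves from 5 to 0.
The longest chain is now API→Review→Perf = 8+9+3 = 20, so the job takes 20 hours.

20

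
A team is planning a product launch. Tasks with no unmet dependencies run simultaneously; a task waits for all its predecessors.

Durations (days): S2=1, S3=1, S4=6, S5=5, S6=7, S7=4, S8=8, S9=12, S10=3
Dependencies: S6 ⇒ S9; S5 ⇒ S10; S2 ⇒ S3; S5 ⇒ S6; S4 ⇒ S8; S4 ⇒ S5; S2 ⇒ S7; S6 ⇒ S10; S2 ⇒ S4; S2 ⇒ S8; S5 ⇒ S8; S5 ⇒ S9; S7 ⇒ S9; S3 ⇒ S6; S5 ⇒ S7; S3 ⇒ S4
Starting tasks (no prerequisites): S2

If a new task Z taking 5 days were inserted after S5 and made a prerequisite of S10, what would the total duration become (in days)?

Originally the project takes 32 days.
With Z inserted, S10 now waits for max(S6, S5, Z).
New critical path: S2→S3→S4→S5→S6→S9 = 1+1+6+5+7+12 = 32 ⇒ 32 days.

32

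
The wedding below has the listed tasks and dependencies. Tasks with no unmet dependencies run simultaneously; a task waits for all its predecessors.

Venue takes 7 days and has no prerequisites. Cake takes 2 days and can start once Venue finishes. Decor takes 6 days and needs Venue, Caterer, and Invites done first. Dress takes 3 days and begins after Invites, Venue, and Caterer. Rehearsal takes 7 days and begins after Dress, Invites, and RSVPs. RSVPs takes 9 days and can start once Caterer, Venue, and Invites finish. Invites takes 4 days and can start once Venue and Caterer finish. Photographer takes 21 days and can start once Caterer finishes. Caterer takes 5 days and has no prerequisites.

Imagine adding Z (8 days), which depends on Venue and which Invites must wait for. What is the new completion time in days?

35

Originally the wedding takes 27 days.
With Z inserted, Invites now waits for max(Venue, Caterer, Z).
New critical path: Venue→Z→Invites→RSVPs→Rehearsal = 7+8+4+9+7 = 35 ⇒ 35 days.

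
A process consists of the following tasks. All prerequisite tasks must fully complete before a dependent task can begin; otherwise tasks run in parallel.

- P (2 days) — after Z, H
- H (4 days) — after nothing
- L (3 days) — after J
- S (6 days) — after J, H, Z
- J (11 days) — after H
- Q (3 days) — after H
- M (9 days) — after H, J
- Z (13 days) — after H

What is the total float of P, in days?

The longest chain is H→J→M = 4+11+9 = 24; overall finish 24 days.
Longest path through P: 19 days (earliest finish 19, latest finish 24).
Slack of P = 22 − 17 = 5 days.

5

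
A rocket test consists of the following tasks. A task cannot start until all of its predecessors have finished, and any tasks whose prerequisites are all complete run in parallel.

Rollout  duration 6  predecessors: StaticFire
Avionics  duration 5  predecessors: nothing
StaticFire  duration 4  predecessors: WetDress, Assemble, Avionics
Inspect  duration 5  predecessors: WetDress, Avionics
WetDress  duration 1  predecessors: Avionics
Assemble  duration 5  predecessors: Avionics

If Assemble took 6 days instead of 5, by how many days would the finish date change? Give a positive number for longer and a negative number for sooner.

The binding path is Avionics→Assemble→StaticFire→Rollout = 5+5+4+6 = 20; finish at 20 days.
Since Assemble is critical, the +1 change carries straight to that chain (now 21 days).
The critical path is still Avionics→Assemble→StaticFire→Rollout; finish is now 21 days.
Change in finish: 21 − 20 = +1 days.

1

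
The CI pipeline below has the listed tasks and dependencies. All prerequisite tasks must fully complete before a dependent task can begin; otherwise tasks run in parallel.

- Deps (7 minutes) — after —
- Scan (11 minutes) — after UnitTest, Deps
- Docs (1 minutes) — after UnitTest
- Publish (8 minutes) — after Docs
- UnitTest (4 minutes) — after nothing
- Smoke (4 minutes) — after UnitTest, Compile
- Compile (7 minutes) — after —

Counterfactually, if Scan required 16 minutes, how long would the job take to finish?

23

As given, the longest chain is Deps→Scan = 7+11 = 18, so the finish is 18 minutes.
Since Scan is critical, the +5 change carries straight to that chain (now 23 minutes).
No other chain overtakes it, so the finish is 23 minutes.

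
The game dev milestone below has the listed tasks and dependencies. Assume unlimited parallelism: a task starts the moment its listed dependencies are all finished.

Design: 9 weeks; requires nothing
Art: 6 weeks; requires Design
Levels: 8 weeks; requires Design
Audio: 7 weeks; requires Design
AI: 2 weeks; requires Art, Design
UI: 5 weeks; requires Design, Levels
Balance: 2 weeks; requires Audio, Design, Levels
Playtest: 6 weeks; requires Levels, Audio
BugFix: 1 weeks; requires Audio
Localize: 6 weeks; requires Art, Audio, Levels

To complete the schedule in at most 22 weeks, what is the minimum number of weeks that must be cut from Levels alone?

1

Current finish: 23 weeks; target: 22.
Levels is on every critical path, so each week cut from Levels cuts the finish by one (this holds down to a finish of 22).
Need 23 − 22 = 1 week off Levels → Levels becomes 7 weeks, finish becomes 22.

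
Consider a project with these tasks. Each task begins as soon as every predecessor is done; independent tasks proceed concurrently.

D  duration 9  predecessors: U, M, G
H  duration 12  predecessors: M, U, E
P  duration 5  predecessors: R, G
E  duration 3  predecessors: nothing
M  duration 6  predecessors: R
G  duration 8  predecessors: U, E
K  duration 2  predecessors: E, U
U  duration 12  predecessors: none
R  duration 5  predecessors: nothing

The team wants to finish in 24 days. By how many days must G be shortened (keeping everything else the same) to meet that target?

Current finish: 29 days; target: 24.
G is on every critical path, so each day cut from G cuts the finish by one (this holds down to a finish of 24).
Need 29 − 24 = 5 days off G → G becomes 3 days, finish becomes 24.

5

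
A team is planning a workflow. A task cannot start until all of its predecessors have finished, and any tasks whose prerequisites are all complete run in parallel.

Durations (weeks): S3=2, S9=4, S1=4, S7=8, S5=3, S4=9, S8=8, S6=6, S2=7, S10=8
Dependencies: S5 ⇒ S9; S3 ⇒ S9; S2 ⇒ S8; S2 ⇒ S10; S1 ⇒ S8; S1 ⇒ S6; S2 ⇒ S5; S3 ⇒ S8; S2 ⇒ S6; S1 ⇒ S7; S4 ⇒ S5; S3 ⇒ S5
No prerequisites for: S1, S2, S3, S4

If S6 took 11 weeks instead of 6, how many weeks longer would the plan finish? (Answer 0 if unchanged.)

Baseline: S4→S5→S9 = 9+3+4 = 16 → 16 weeks.
The longest path through S6 is only 13 weeks, so S6 has float 3.
New critical path: S2→S6 = 7+11 = 18 ⇒ 18 weeks.
Change in finish: 18 − 16 = +2 weeks.

2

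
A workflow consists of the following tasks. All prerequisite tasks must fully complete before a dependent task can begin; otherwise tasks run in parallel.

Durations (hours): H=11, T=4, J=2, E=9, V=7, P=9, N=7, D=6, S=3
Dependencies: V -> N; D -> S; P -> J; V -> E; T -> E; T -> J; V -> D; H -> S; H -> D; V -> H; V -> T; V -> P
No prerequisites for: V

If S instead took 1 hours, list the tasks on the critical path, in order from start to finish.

Actual critical path: V→H→D→S = 7+11+6+3 = 27 ⇒ 27 hours.
Since S is critical, the -2 change carries straight to that chain (now 25 hours).
The critical path is still V→H→D→S; finish is now 25 hours.

V, H, D, S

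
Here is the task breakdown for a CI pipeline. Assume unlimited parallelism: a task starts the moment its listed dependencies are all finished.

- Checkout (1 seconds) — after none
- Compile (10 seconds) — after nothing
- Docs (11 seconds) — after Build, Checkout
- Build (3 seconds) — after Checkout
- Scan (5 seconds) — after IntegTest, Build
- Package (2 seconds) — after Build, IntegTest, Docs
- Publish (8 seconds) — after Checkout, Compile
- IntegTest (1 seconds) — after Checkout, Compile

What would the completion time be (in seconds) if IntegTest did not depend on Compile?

18

Before: longest chain Compile→Publish = 10+8 = 18, finish 18.
Without Compile→IntegTest, IntegTest's earliest start moves from 10 to 1.
The longest chain is now Compile→Publish = 10+8 = 18, so the CI pipeline takes 18 seconds.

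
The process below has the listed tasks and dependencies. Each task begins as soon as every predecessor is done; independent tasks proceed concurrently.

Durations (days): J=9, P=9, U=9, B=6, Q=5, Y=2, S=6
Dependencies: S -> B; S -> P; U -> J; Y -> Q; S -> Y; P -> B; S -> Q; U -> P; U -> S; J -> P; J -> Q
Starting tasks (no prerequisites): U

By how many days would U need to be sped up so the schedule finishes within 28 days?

Current finish: 33 days; target: 28.
U is on every critical path, so each day cut from U cuts the finish by one (this holds down to a finish of 25).
Need 33 − 28 = 5 days off U → U becomes 4 days, finish becomes 28.

5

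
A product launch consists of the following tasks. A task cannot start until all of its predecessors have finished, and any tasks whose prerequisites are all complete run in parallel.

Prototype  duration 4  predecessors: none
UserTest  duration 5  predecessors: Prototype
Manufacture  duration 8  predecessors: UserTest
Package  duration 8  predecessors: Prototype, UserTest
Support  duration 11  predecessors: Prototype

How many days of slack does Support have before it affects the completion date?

2

Critical path: Prototype→UserTest→Manufacture = 4+5+8 = 17, so the finish is 17 days.
Longest path through Support: 15 days (earliest finish 15, latest finish 17).
Slack of Support = 6 − 4 = 2 days.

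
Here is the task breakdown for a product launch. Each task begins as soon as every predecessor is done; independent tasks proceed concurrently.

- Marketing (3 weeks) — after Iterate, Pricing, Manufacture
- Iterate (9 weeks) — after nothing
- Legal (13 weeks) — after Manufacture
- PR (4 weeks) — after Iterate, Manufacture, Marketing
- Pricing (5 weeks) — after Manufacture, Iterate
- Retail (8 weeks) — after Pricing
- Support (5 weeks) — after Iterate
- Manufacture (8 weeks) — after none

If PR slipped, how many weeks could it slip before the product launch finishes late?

1

Critical path: Iterate→Pricing→Retail = 9+5+8 = 22, so the finish is 22 weeks.
Longest path through PR: 21 weeks (earliest finish 21, latest finish 22).
Float = 22 − 21 = 1.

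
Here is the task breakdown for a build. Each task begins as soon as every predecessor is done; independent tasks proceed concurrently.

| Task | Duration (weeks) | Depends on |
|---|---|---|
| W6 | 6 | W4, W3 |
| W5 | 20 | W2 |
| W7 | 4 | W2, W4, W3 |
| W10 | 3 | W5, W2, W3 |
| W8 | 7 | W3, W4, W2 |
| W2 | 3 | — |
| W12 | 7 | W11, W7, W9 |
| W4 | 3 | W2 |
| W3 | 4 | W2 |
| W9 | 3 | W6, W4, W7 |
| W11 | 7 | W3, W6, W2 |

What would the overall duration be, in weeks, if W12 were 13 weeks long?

33

Actual critical path: W2→W3→W6→W11→W12 = 3+4+6+7+7 = 27 ⇒ 27 weeks.
W12 is on the critical path; changing it to 13 makes that path 33 weeks.
That remains the longest chain; total 33 weeks.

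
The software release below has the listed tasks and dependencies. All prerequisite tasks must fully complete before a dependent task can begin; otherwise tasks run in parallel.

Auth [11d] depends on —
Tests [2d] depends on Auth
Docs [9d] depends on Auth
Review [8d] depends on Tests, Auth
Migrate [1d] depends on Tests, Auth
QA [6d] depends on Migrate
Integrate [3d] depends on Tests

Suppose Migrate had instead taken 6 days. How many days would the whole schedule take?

25

The binding path is Auth→Tests→Review = 11+2+8 = 21; finish at 21 days.
The longest path through Migrate is only 20 days, so Migrate has float 1.
New critical path: Auth→Tests→Migrate→QA = 11+2+6+6 = 25 ⇒ 25 days.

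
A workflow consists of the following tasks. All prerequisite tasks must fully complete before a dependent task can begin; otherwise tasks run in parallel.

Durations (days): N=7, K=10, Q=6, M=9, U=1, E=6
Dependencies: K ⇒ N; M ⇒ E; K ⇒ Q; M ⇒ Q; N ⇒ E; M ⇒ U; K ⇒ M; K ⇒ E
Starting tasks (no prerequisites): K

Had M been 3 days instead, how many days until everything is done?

Baseline: K→M→E = 10+9+6 = 25 → 25 days.
Since M is critical, the -6 change carries straight to that chain (now 19 days).
The binding chain switches to K→N→E = 10+7+6 = 23; finish 23 days.

23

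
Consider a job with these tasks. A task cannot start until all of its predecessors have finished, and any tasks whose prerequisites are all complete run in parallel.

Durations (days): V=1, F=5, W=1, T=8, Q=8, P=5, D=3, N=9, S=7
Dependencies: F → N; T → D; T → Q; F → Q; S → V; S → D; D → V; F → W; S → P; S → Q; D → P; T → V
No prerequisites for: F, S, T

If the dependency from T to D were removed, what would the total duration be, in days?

16

With the dependency in place, T→D→P = 8+3+5 = 16 sets the finish at 16 days.
Without T→D, D's earliest start moves from 8 to 7.
The longest chain is now T→Q = 8+8 = 16, so the job takes 16 days.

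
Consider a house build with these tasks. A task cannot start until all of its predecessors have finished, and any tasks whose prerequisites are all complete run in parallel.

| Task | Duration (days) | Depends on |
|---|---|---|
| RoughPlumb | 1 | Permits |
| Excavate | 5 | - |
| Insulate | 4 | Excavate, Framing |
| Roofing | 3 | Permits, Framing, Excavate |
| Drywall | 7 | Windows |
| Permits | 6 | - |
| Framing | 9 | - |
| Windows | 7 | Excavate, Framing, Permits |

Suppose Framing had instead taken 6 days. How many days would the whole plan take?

20

The binding path is Framing→Windows→Drywall = 9+7+7 = 23; finish at 23 days.
Framing lies on that path, so at 6 days the path becomes 20 days.
Now Permits→Windows→Drywall = 6+7+7 = 20 is longest, so the finish becomes 20 days.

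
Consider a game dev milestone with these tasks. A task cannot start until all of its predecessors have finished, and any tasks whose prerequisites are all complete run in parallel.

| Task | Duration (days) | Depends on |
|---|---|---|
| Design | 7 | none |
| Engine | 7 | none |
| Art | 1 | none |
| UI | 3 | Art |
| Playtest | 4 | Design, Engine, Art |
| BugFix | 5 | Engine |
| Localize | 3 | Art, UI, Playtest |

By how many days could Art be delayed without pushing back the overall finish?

6

The longest chain is Design→Playtest→Localize = 7+4+3 = 14; overall finish 14 days.
Longest path through Art: 8 days (earliest finish 1, latest finish 7).
So Art can slip 7 − 1 = 6 days.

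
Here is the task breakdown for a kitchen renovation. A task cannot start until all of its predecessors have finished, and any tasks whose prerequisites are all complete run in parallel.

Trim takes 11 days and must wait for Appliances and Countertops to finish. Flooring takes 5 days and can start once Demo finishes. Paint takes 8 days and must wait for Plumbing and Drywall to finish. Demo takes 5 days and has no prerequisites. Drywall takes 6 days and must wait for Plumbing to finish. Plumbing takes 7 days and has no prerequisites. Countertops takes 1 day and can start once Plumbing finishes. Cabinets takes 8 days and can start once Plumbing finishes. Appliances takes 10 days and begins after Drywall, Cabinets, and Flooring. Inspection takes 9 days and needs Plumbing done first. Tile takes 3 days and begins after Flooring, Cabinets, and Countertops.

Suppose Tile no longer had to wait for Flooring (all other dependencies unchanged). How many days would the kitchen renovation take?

36

Before: longest chain Plumbing→Cabinets→Appliances→Trim = 7+8+10+11 = 36, finish 36.
Dropping Flooring→Tile doesn't change Tile's earliest start (15); another predecessor still binds.
New critical path: Plumbing→Cabinets→Appliances→Trim = 7+8+10+11 = 36 ⇒ 36 days.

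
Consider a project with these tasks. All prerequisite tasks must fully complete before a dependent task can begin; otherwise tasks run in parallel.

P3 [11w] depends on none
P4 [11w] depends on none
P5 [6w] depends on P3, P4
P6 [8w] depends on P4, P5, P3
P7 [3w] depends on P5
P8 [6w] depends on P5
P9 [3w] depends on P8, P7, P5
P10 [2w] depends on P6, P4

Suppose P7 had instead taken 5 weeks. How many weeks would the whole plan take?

Critical path before the change: P3→P5→P6→P10 = 11+6+8+2 = 27 giving 27 weeks.
The longest path through P7 is only 23 weeks, so P7 has float 4.
The critical path is still P3→P5→P6→P10; finish is now 27 weeks.

27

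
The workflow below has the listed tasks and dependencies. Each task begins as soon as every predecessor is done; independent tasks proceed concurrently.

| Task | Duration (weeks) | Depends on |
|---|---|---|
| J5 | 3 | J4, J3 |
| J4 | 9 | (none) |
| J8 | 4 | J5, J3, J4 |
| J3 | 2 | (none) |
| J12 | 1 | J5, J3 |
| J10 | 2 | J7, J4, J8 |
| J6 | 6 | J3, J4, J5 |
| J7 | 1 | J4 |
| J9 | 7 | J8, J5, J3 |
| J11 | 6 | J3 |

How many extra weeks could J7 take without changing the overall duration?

The longest chain is J4→J5→J8→J9 = 9+3+4+7 = 23; overall finish 23 weeks.
The longest chain containing J7 totals 12 weeks.
Float = 23 − 12 = 11.

11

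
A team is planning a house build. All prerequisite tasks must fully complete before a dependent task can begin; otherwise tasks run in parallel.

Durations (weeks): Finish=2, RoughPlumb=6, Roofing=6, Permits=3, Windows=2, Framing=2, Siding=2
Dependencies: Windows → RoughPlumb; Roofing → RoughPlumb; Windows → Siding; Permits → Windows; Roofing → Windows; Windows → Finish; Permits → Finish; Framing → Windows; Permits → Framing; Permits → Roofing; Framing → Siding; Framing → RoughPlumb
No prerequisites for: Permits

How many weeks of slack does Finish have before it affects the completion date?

4

Permits→Roofing→Windows→RoughPlumb = 3+6+2+6 = 17 sets the makespan at 17 weeks.
Finish finishes as early as 13 and must finish by 17.
Float = 17 − 13 = 4.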